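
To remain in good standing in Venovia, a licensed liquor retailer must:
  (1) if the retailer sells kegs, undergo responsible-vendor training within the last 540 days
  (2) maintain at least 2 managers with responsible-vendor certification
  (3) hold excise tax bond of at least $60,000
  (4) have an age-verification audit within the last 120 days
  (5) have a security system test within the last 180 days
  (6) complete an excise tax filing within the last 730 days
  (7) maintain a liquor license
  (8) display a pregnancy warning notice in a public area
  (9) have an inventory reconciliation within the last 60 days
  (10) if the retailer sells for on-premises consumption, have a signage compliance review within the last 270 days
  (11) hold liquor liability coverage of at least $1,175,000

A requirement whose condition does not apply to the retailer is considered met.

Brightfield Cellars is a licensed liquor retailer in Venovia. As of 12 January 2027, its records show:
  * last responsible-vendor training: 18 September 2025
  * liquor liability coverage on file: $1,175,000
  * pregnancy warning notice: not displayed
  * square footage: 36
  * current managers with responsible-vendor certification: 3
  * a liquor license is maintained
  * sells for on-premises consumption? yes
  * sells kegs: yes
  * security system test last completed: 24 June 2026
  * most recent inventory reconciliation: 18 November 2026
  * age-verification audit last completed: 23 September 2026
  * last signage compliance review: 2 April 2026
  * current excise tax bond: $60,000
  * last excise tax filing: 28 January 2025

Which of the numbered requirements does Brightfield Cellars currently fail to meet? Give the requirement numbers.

1. condition 'sells kegs' holds; responsible-vendor training 481 days ago vs limit 540 → met
2. managers with responsible-vendor certification 3 ≥ 2 → met
3. excise tax bond $60,000 ≥ $60,000 → met
4. age-verification audit 111 days ago vs limit 120 → met
5. security system test 202 days ago vs limit 180 → not met
6. excise tax filing 714 days ago vs limit 730 → met
7. liquor license present → met
8. pregnancy warning notice absent → not met
9. inventory reconciliation 55 days ago vs limit 60 → met
10. condition 'sells for on-premises consumption' holds; signage compliance review 285 days ago vs limit 270 → not met
11. liquor liability coverage $1,175,000 ≥ $1,175,000 → met
Not met: 5, 8, 10

5, 8, 10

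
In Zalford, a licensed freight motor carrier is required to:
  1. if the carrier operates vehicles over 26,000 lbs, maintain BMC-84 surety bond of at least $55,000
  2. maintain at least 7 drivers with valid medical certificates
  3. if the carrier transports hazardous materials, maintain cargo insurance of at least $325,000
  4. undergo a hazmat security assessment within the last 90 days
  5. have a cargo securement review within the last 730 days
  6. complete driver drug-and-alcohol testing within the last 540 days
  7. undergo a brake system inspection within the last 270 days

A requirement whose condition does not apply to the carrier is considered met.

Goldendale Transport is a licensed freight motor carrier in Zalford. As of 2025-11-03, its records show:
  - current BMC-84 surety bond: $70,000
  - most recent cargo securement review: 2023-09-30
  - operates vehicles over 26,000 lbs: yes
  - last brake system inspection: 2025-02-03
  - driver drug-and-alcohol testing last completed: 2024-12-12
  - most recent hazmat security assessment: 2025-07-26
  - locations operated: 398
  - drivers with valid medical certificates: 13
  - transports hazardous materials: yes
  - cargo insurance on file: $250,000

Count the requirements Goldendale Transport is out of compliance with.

1. condition 'operates vehicles over 26,000 lbs' holds; BMC-84 surety bond $70,000 ≥ $55,000 → met
2. drivers with valid medical certificates 13 ≥ 7 → met
3. condition 'transports hazardous materials' holds; cargo insurance $250,000 < $325,000 → not met
4. hazmat security assessment 100 days ago vs limit 90 → not met
5. cargo securement review 765 days ago vs limit 730 → not met
6. driver drug-and-alcohol testing 326 days ago vs limit 540 → met
7. brake system inspection 273 days ago vs limit 270 → not met
Not met: 4 of 7

4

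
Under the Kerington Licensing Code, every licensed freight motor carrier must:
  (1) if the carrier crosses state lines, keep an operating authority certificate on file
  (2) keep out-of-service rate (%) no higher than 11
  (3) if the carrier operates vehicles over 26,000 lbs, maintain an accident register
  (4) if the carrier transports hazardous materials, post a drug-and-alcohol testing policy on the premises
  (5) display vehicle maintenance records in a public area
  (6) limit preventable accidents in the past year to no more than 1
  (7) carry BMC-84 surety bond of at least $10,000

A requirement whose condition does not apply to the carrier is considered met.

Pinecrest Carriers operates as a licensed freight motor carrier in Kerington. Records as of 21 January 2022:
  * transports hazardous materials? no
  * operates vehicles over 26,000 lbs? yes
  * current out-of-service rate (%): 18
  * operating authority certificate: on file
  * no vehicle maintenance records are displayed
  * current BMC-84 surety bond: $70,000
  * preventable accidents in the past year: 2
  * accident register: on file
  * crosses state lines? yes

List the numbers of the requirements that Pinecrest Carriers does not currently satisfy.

1. condition 'crosses state lines' holds; operating authority certificate present → met
2. out-of-service rate (%) 18 > 11 → not met
3. condition 'operates vehicles over 26,000 lbs' holds; accident register present → met
4. condition 'transports hazardous materials' does not hold → requirement n/a → met
5. vehicle maintenance records absent → not met
6. preventable accidents in the past year 2 > 1 → not met
7. BMC-84 surety bond $70,000 ≥ $10,000 → met
Not met: 2, 5, 6

2, 5, 6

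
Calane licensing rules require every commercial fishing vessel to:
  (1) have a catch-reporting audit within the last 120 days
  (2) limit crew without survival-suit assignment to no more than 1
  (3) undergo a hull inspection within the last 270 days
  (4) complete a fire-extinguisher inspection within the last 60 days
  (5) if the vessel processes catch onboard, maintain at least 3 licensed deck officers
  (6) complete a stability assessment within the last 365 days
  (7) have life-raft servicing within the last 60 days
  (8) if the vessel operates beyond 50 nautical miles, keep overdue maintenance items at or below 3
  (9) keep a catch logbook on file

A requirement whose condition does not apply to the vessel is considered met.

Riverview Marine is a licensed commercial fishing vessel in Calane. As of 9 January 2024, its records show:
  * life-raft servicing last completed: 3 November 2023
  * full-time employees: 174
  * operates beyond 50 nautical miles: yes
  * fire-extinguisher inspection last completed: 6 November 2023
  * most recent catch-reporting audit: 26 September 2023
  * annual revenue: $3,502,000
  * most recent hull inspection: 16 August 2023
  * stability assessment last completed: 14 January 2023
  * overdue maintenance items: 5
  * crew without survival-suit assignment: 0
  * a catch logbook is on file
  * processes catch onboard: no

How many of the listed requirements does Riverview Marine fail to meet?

1. catch-reporting audit 105 days ago vs limit 120 → met
2. crew without survival-suit assignment 0 ≤ 1 → met
3. hull inspection 146 days ago vs limit 270 → met
4. fire-extinguisher inspection 64 days ago vs limit 60 → not met
5. condition 'processes catch onboard' does not hold → requirement n/a → met
6. stability assessment 360 days ago vs limit 365 → met
7. life-raft servicing 67 days ago vs limit 60 → not met
8. condition 'operates beyond 50 nautical miles' holds; overdue maintenance items 5 > 3 → not met
9. catch logbook present → met
Not met: 3 of 9

3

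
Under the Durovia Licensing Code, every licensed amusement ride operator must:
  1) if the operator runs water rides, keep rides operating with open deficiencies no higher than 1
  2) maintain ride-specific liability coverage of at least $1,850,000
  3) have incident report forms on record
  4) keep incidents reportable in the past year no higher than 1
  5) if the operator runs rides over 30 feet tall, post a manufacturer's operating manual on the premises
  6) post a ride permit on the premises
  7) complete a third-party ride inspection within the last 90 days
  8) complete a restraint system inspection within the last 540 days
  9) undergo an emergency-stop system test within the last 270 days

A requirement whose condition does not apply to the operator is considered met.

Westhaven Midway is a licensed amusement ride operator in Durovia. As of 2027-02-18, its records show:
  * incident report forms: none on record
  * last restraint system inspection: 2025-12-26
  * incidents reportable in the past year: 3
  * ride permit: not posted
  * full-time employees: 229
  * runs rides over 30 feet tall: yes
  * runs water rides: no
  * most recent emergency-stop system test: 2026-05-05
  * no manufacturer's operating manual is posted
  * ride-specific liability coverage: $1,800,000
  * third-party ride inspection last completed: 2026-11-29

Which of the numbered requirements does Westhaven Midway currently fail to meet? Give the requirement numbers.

1. condition 'runs water rides' does not hold → requirement n/a → met
2. ride-specific liability coverage $1,800,000 < $1,850,000 → not met
3. incident report forms absent → not met
4. incidents reportable in the past year 3 > 1 → not met
5. condition 'runs rides over 30 feet tall' holds; manufacturer's operating manual absent → not met
6. ride permit absent → not met
7. third-party ride inspection 81 days ago vs limit 90 → met
8. restraint system inspection 419 days ago vs limit 540 → met
9. emergency-stop system test 289 days ago vs limit 270 → not met
Not met: 2, 3, 4, 5, 6, 9

2, 3, 4, 5, 6, 9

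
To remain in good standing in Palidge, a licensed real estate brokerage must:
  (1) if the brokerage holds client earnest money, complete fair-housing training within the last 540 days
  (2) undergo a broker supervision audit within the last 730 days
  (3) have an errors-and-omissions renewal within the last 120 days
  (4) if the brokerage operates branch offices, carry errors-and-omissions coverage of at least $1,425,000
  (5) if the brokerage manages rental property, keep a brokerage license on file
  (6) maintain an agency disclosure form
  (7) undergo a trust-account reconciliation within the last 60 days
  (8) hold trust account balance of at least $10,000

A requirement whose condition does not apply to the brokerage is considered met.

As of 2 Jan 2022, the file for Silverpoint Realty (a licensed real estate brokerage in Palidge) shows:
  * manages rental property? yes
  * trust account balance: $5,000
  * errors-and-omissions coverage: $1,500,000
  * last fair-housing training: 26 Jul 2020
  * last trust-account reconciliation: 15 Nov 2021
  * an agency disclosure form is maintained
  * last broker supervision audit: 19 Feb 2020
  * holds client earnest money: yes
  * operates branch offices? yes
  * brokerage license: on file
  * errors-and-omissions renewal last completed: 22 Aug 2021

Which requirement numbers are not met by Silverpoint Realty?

1. condition 'holds client earnest money' holds; fair-housing training 525 days ago vs limit 540 → met
2. broker supervision audit 683 days ago vs limit 730 → met
3. errors-and-omissions renewal 133 days ago vs limit 120 → not met
4. condition 'operates branch offices' holds; errors-and-omissions coverage $1,500,000 ≥ $1,425,000 → met
5. condition 'manages rental property' holds; brokerage license present → met
6. agency disclosure form present → met
7. trust-account reconciliation 48 days ago vs limit 60 → met
8. trust account balance $5,000 < $10,000 → not met
Not met: 3, 8

3, 8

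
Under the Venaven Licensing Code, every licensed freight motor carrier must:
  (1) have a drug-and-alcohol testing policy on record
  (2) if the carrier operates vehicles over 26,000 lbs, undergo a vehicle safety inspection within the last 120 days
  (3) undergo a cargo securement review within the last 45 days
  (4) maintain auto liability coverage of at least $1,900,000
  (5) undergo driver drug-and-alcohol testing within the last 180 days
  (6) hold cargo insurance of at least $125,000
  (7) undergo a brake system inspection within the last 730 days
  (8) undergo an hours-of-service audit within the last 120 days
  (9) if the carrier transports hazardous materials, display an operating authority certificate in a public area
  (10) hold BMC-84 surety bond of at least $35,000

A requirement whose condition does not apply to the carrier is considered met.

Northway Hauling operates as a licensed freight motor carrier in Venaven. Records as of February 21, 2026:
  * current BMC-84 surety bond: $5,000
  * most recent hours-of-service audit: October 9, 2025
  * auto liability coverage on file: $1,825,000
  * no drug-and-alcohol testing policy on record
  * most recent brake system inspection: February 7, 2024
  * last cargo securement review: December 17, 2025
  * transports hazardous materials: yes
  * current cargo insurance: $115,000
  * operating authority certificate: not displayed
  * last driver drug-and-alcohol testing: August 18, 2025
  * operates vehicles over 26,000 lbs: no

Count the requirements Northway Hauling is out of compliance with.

1. drug-and-alcohol testing policy absent → not met
2. condition 'operates vehicles over 26,000 lbs' does not hold → requirement n/a → met
3. cargo securement review 66 days ago vs limit 45 → not met
4. auto liability coverage $1,825,000 < $1,900,000 → not met
5. driver drug-and-alcohol testing 187 days ago vs limit 180 → not met
6. cargo insurance $115,000 < $125,000 → not met
7. brake system inspection 745 days ago vs limit 730 → not met
8. hours-of-service audit 135 days ago vs limit 120 → not met
9. condition 'transports hazardous materials' holds; operating authority certificate absent → not met
10. BMC-84 surety bond $5,000 < $35,000 → not met
Not met: 9 of 10

9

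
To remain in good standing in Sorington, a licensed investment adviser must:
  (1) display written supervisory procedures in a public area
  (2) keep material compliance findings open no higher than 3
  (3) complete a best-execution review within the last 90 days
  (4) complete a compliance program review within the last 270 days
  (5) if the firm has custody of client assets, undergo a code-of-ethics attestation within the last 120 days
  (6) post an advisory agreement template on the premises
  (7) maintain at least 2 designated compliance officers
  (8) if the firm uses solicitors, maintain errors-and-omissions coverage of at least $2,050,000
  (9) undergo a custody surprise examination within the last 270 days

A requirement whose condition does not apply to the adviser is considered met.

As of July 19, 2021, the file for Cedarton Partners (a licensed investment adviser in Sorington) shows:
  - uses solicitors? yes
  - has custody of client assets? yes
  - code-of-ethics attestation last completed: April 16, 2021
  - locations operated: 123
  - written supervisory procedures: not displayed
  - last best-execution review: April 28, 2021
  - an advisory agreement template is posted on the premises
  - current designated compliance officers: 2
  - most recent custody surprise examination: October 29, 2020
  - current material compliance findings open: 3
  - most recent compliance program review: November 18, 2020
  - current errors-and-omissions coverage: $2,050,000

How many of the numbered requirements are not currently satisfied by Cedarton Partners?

1. written supervisory procedures absent → not met
2. material compliance findings open 3 ≤ 3 → met
3. best-execution review 82 days ago vs limit 90 → met
4. compliance program review 243 days ago vs limit 270 → met
5. condition 'has custody of client assets' holds; code-of-ethics attestation 94 days ago vs limit 120 → met
6. advisory agreement template present → met
7. designated compliance officers 2 ≥ 2 → met
8. condition 'uses solicitors' holds; errors-and-omissions coverage $2,050,000 ≥ $2,050,000 → met
9. custody surprise examination 263 days ago vs limit 270 → met
Not met: 1 of 9

1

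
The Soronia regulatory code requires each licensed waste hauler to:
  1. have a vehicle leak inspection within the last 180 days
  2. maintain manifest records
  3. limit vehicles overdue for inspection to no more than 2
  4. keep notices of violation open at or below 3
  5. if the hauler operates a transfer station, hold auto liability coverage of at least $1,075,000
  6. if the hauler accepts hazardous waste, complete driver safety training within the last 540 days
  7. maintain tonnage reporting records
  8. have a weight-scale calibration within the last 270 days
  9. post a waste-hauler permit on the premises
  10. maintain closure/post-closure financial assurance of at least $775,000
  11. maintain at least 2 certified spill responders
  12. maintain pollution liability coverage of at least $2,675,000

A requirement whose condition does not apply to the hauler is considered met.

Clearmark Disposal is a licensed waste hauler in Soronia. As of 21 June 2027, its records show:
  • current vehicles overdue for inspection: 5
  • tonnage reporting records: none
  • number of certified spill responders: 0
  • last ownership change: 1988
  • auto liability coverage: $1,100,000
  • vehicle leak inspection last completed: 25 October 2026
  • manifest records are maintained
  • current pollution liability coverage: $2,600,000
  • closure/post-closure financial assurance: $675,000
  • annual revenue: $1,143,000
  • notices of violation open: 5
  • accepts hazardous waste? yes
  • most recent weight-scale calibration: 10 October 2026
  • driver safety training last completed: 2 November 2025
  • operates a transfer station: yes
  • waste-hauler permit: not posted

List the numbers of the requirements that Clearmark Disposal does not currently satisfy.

1, 3, 4, 6, 7, 9, 10, 11, 12

1. vehicle leak inspection 239 days ago vs limit 180 → not met
2. manifest records present → met
3. vehicles overdue for inspection 5 > 2 → not met
4. notices of violation open 5 > 3 → not met
5. condition 'operates a transfer station' holds; auto liability coverage $1,100,000 ≥ $1,075,000 → met
6. condition 'accepts hazardous waste' holds; driver safety training 596 days ago vs limit 540 → not met
7. tonnage reporting records absent → not met
8. weight-scale calibration 254 days ago vs limit 270 → met
9. waste-hauler permit absent → not met
10. closure/post-closure financial assurance $675,000 < $775,000 → not met
11. certified spill responders 0 < 2 → not met
12. pollution liability coverage $2,600,000 < $2,675,000 → not met
Not met: 1, 3, 4, 6, 7, 9, 10, 11, 12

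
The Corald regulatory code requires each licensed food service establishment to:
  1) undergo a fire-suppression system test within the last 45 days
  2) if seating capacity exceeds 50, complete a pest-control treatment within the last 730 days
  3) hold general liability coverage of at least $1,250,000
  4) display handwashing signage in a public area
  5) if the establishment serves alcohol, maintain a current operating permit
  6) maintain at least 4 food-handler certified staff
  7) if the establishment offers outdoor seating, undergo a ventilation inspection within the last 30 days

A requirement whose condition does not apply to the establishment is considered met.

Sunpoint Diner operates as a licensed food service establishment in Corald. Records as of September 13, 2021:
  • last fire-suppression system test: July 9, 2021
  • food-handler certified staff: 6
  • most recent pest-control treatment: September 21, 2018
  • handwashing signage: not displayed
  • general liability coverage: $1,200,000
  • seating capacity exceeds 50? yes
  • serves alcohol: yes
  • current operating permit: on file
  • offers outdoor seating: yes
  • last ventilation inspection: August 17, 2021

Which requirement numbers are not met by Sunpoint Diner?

1. fire-suppression system test 66 days ago vs limit 45 → not met
2. condition 'seating capacity exceeds 50' holds; pest-control treatment 1088 days ago vs limit 730 → not met
3. general liability coverage $1,200,000 < $1,250,000 → not met
4. handwashing signage absent → not met
5. condition 'serves alcohol' holds; current operating permit present → met
6. food-handler certified staff 6 ≥ 4 → met
7. condition 'offers outdoor seating' holds; ventilation inspection 27 days ago vs limit 30 → met
Not met: 1, 2, 3, 4

1, 2, 3, 4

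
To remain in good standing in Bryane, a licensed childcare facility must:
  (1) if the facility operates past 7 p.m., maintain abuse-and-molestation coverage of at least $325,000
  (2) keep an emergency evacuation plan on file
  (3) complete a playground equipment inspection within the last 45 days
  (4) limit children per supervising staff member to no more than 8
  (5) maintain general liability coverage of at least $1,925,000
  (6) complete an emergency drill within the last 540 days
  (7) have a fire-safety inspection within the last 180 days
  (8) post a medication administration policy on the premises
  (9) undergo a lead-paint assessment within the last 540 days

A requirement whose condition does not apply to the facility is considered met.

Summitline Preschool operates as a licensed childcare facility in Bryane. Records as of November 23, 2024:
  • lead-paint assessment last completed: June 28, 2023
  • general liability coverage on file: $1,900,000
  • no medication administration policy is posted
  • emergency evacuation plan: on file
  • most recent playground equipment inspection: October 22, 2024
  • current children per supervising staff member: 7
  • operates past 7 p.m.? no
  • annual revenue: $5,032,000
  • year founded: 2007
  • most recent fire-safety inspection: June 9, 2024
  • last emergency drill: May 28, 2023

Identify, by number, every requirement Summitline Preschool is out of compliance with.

5, 6, 8

1. condition 'operates past 7 p.m.' does not hold → requirement n/a → met
2. emergency evacuation plan present → met
3. playground equipment inspection 32 days ago vs limit 45 → met
4. children per supervising staff member 7 ≤ 8 → met
5. general liability coverage $1,900,000 < $1,925,000 → not met
6. emergency drill 545 days ago vs limit 540 → not met
7. fire-safety inspection 167 days ago vs limit 180 → met
8. medication administration policy absent → not met
9. lead-paint assessment 514 days ago vs limit 540 → met
Not met: 5, 6, 8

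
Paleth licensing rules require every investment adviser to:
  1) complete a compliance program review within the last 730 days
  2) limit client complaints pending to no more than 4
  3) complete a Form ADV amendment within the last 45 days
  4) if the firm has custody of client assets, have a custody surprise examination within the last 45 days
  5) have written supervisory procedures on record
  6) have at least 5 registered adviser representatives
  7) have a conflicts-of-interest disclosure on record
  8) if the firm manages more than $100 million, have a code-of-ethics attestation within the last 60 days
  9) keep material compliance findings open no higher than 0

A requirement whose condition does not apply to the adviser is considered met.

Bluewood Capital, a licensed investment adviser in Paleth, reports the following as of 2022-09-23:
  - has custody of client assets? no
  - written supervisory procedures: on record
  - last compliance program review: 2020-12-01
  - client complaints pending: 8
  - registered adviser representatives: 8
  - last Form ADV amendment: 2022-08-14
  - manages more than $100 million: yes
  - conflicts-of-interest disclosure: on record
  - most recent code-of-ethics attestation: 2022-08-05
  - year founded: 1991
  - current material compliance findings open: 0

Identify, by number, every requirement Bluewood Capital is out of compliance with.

1. compliance program review 661 days ago vs limit 730 → met
2. client complaints pending 8 > 4 → not met
3. Form ADV amendment 40 days ago vs limit 45 → met
4. condition 'has custody of client assets' does not hold → requirement n/a → met
5. written supervisory procedures present → met
6. registered adviser representatives 8 ≥ 5 → met
7. conflicts-of-interest disclosure present → met
8. condition 'manages more than $100 million' holds; code-of-ethics attestation 49 days ago vs limit 60 → met
9. material compliance findings open 0 ≤ 0 → met
Not met: 2

2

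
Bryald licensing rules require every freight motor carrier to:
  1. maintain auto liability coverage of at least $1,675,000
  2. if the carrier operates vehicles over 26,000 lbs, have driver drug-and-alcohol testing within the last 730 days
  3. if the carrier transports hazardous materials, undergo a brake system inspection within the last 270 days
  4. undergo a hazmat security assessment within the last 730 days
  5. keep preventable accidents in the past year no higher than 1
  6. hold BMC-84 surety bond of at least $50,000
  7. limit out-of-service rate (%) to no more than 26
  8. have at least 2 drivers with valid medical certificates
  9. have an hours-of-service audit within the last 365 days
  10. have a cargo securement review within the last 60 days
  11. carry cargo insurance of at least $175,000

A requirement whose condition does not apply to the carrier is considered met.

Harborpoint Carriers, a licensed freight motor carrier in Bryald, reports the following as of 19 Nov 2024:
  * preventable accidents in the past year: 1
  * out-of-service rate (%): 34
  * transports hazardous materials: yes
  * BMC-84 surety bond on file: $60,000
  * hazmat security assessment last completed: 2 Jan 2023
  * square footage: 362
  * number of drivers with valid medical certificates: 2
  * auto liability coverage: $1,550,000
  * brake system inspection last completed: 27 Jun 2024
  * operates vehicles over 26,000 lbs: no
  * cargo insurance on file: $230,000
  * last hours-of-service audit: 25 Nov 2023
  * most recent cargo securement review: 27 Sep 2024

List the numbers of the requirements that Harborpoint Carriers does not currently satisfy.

1, 7

1. auto liability coverage $1,550,000 < $1,675,000 → not met
2. condition 'operates vehicles over 26,000 lbs' does not hold → requirement n/a → met
3. condition 'transports hazardous materials' holds; brake system inspection 145 days ago vs limit 270 → met
4. hazmat security assessment 687 days ago vs limit 730 → met
5. preventable accidents in the past year 1 ≤ 1 → met
6. BMC-84 surety bond $60,000 ≥ $50,000 → met
7. out-of-service rate (%) 34 > 26 → not met
8. drivers with valid medical certificates 2 ≥ 2 → met
9. hours-of-service audit 360 days ago vs limit 365 → met
10. cargo securement review 53 days ago vs limit 60 → met
11. cargo insurance $230,000 ≥ $175,000 → met
Not met: 1, 7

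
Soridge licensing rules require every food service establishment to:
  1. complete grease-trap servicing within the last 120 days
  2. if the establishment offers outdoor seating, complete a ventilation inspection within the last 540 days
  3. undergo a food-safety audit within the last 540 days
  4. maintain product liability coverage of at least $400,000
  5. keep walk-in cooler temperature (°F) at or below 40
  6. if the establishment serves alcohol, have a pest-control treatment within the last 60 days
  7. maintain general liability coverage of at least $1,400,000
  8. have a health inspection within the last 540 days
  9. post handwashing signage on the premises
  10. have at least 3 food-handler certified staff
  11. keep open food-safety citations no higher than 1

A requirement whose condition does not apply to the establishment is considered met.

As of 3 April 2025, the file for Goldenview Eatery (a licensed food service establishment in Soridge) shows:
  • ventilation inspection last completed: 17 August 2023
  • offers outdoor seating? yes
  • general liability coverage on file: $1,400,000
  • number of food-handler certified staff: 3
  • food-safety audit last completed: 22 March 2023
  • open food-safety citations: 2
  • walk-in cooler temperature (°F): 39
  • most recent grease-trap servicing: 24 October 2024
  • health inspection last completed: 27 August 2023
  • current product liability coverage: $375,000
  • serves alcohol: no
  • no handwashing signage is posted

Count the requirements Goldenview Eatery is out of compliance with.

7

1. grease-trap servicing 161 days ago vs limit 120 → not met
2. condition 'offers outdoor seating' holds; ventilation inspection 595 days ago vs limit 540 → not met
3. food-safety audit 743 days ago vs limit 540 → not met
4. product liability coverage $375,000 < $400,000 → not met
5. walk-in cooler temperature (°F) 39 ≤ 40 → met
6. condition 'serves alcohol' does not hold → requirement n/a → met
7. general liability coverage $1,400,000 ≥ $1,400,000 → met
8. health inspection 585 days ago vs limit 540 → not met
9. handwashing signage absent → not met
10. food-handler certified staff 3 ≥ 3 → met
11. open food-safety citations 2 > 1 → not met
Not met: 7 of 11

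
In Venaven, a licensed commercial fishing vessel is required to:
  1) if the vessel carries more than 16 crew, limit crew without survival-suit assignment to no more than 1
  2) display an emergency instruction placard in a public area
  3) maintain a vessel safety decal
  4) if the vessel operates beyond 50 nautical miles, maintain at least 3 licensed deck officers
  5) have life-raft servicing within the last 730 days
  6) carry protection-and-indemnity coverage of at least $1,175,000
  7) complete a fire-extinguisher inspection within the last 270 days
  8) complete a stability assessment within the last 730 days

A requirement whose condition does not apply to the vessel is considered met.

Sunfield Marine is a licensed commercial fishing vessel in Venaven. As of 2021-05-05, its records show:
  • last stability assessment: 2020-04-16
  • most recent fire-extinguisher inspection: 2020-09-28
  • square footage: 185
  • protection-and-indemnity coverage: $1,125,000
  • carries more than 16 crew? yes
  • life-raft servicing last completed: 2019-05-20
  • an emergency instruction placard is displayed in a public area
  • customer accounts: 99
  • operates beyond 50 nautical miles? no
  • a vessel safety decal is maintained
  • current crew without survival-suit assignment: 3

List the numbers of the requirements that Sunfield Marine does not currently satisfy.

1. condition 'carries more than 16 crew' holds; crew without survival-suit assignment 3 > 1 → not met
2. emergency instruction placard present → met
3. vessel safety decal present → met
4. condition 'operates beyond 50 nautical miles' does not hold → requirement n/a → met
5. life-raft servicing 716 days ago vs limit 730 → met
6. protection-and-indemnity coverage $1,125,000 < $1,175,000 → not met
7. fire-extinguisher inspection 219 days ago vs limit 270 → met
8. stability assessment 384 days ago vs limit 730 → met
Not met: 1, 6

1, 6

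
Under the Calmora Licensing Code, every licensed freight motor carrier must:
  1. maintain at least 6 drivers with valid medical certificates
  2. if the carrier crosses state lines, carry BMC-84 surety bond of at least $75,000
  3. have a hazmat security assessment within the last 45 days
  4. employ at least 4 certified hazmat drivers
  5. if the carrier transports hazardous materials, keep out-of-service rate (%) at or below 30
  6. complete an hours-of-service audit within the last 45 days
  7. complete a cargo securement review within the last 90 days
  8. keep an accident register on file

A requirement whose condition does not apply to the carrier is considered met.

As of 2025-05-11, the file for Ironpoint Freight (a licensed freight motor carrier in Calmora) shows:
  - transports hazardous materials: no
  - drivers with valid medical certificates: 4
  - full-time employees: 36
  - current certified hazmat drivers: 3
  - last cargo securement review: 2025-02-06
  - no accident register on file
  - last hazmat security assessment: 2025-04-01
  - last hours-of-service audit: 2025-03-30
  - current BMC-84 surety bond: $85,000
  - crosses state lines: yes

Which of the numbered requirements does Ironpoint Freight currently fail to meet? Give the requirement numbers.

1, 4, 7, 8

1. drivers with valid medical certificates 4 < 6 → not met
2. condition 'crosses state lines' holds; BMC-84 surety bond $85,000 ≥ $75,000 → met
3. hazmat security assessment 40 days ago vs limit 45 → met
4. certified hazmat drivers 3 < 4 → not met
5. condition 'transports hazardous materials' does not hold → requirement n/a → met
6. hours-of-service audit 42 days ago vs limit 45 → met
7. cargo securement review 94 days ago vs limit 90 → not met
8. accident register absent → not met
Not met: 1, 4, 7, 8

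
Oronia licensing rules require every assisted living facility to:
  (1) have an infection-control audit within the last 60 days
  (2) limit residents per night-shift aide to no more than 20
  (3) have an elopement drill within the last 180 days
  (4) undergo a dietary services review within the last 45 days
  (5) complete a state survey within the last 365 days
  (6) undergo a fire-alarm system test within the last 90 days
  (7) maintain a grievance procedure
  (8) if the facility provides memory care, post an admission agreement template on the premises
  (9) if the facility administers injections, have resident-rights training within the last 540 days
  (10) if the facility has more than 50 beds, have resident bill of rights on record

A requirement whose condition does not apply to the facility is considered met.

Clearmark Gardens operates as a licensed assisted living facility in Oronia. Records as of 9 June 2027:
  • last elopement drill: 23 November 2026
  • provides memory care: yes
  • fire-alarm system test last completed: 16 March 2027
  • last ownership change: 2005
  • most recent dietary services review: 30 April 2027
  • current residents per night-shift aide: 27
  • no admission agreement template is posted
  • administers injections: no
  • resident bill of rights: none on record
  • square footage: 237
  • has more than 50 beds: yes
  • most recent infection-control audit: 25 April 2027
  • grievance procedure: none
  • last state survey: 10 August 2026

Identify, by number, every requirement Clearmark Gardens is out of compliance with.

1. infection-control audit 45 days ago vs limit 60 → met
2. residents per night-shift aide 27 > 20 → not met
3. elopement drill 198 days ago vs limit 180 → not met
4. dietary services review 40 days ago vs limit 45 → met
5. state survey 303 days ago vs limit 365 → met
6. fire-alarm system test 85 days ago vs limit 90 → met
7. grievance procedure absent → not met
8. condition 'provides memory care' holds; admission agreement template absent → not met
9. condition 'administers injections' does not hold → requirement n/a → met
10. condition 'has more than 50 beds' holds; resident bill of rights absent → not met
Not met: 2, 3, 7, 8, 10

2, 3, 7, 8, 10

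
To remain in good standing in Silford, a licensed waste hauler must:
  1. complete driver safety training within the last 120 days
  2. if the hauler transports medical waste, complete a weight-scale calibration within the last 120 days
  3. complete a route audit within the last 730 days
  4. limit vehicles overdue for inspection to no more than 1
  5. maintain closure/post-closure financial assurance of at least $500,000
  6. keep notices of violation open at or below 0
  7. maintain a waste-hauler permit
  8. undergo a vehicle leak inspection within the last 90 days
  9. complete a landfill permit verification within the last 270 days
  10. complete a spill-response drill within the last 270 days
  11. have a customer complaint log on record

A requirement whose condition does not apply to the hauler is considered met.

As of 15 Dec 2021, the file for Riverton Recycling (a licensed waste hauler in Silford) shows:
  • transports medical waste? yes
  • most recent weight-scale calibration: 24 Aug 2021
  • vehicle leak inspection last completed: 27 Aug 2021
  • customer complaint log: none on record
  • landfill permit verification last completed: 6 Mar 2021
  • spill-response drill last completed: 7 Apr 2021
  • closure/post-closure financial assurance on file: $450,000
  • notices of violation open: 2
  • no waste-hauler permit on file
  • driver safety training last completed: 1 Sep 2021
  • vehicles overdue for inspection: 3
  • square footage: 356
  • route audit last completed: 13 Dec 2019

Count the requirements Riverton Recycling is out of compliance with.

1. driver safety training 105 days ago vs limit 120 → met
2. condition 'transports medical waste' holds; weight-scale calibration 113 days ago vs limit 120 → met
3. route audit 733 days ago vs limit 730 → not met
4. vehicles overdue for inspection 3 > 1 → not met
5. closure/post-closure financial assurance $450,000 < $500,000 → not met
6. notices of violation open 2 > 0 → not met
7. waste-hauler permit absent → not met
8. vehicle leak inspection 110 days ago vs limit 90 → not met
9. landfill permit verification 284 days ago vs limit 270 → not met
10. spill-response drill 252 days ago vs limit 270 → met
11. customer complaint log absent → not met
Not met: 8 of 11

8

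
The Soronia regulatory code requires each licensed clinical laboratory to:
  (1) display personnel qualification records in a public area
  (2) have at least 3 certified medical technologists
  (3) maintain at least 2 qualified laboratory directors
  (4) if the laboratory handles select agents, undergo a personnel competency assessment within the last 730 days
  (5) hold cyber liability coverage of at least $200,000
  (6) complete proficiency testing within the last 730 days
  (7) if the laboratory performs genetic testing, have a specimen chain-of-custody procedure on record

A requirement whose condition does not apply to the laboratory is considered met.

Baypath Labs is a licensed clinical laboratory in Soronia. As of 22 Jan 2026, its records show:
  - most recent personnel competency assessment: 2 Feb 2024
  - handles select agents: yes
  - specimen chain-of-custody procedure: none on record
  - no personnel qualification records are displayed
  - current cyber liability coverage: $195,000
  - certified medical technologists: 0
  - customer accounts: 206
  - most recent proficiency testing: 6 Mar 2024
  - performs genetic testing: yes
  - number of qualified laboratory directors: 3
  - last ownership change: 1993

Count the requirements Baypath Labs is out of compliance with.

4

1. personnel qualification records absent → not met
2. certified medical technologists 0 < 3 → not met
3. qualified laboratory directors 3 ≥ 2 → met
4. condition 'handles select agents' holds; personnel competency assessment 720 days ago vs limit 730 → met
5. cyber liability coverage $195,000 < $200,000 → not met
6. proficiency testing 687 days ago vs limit 730 → met
7. condition 'performs genetic testing' holds; specimen chain-of-custody procedure absent → not met
Not met: 4 of 7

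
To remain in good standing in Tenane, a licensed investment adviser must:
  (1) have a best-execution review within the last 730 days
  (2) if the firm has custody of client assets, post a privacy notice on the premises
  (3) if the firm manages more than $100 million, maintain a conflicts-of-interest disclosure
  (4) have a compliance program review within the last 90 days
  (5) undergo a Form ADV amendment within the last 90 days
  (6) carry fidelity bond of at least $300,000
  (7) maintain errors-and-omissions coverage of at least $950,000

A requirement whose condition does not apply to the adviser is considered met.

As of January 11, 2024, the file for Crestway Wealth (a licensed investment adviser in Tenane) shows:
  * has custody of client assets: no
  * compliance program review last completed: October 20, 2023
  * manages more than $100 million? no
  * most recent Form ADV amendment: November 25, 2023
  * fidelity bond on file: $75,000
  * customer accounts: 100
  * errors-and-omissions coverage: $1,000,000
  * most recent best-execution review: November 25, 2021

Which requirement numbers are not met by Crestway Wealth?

1. best-execution review 777 days ago vs limit 730 → not met
2. condition 'has custody of client assets' does not hold → requirement n/a → met
3. condition 'manages more than $100 million' does not hold → requirement n/a → met
4. compliance program review 83 days ago vs limit 90 → met
5. Form ADV amendment 47 days ago vs limit 90 → met
6. fidelity bond $75,000 < $300,000 → not met
7. errors-and-omissions coverage $1,000,000 ≥ $950,000 → met
Not met: 1, 6

1, 6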